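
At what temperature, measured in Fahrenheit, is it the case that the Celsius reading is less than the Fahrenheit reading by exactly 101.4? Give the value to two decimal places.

188.15°F

Let F be the Fahrenheit reading. The Celsius reading is C = 5/9·F - 17.7778.
Require C - F = -101.4: (-4/9)·F - 17.7778 = -101.4.
F = (-101.4 + 17.7778) / (-4/9) = 188.15.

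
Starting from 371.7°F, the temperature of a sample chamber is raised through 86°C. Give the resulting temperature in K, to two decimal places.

547.87 K

Initial temperature in Celsius: (371.7 - 32) × 5/9 = 188.7222°C.
Final Celsius temperature: 188.7222 + 86.0000 = 274.7222°C.
In kelvin: 274.7222 + 273.15 = 547.87 K.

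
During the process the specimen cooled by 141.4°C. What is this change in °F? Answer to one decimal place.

Only the scale ratio 1.8 matters for a change in temperature.
141.4 × 1.8 = 254.5.

254.5°F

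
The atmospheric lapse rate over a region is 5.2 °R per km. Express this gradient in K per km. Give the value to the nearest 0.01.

The quantity depends on a temperature interval, so only the ratio of degree sizes applies; the offset between the scales is irrelevant.
A change of 1°R is a change of 5/9 K, so 5.2 × 5/9 = 2.89.

2.89 K/km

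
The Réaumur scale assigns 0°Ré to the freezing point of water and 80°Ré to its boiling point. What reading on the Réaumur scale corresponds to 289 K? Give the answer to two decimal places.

First in Celsius: 289 - 273.15 = 15.8500°C.
Linearly onto the Réaumur scale: 0 + (15.8500 / 100) × (80 - 0) = 12.68°Ré.

12.68°Ré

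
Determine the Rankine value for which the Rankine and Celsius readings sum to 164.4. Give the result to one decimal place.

Let R be the Rankine reading. The Celsius reading is C = 5/9·R - 273.15.
Require R + C = 164.4: (14/9)·R - 273.15 = 164.4.
R = (164.4 + 273.15) / (14/9) = 281.3.

281.3°R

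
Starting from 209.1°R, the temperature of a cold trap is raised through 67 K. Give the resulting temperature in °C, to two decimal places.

Initial temperature in Celsius: (209.1 - 491.67) × 5/9 = -156.9833°C.
The 67 K change is an interval; Kelvin and Celsius degrees are the same size, so ΔC = +67°C.
Final Celsius temperature: -156.9833 + 67.0000 = -89.9833°C.

-89.98°C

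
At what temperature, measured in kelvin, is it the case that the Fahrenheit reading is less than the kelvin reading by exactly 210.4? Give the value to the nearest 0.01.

Let K be the kelvin reading. The Fahrenheit reading is F = 1.8·K - 459.67.
Require F - K = -210.4: (0.8)·K - 459.67 = -210.4.
K = (-210.4 + 459.67) / (0.8) = 311.59.

311.59 K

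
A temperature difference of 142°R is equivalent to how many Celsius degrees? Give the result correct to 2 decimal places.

78.89°C

Only the scale ratio 5/9 matters for a change in temperature.
142 × 5/9 = 78.89.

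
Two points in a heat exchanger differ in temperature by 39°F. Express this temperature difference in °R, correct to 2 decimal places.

Fahrenheit and Rankine degrees are the same size, so the interval is unchanged: 39.00.

39.00°R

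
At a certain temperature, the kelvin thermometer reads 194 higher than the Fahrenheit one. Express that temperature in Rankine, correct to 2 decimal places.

Let x be the Fahrenheit reading; then the kelvin reading is 5/9·x + 255.372.
(5/9·x + 255.372) - x = 194  ⇒  (-4/9)·x = -61.3722  ⇒  x = 138.0875°F.
In Celsius: (138.0875 - 32) × 5/9 = 58.9375°C.
In Rankine: 58.9375 × 1.8 + 491.67 = 597.76°R.

597.76°R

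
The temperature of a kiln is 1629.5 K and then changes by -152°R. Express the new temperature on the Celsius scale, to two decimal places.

1271.91°C

Initial temperature in Celsius: 1629.5 - 273.15 = 1356.3500°C.
The 152°R change is an interval, so only the factor 5/9 applies: -152 × 5/9 = -84.4444°C.
Final Celsius temperature: 1356.3500 - 84.4444 = 1271.9056°C.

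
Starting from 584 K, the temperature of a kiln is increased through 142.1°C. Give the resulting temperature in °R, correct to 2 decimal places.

Initial temperature in Celsius: 584 - 273.15 = 310.8500°C.
Final Celsius temperature: 310.8500 + 142.1000 = 452.9500°C.
In Rankine: 452.9500 × 1.8 + 491.67 = 1306.98°R.

1306.98°R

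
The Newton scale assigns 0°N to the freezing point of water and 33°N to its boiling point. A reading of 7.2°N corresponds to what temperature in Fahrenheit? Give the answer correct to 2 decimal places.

71.27°F

Linear interpolation between the fixed points: C = (7.2 - 0) × 100 / (33 - 0) = 21.8182°C.
Then 21.8182 × 1.8 + 32 = 71.27°F.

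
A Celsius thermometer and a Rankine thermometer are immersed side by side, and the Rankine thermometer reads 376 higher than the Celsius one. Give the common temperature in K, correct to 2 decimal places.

Let x be the Celsius reading; then the Rankine reading is 1.8·x + 491.67.
(1.8·x + 491.67) - x = 376  ⇒  (0.8)·x = -115.67  ⇒  x = -144.5875°C.
In kelvin: -144.5875 + 273.15 = 128.56 K.

128.56 K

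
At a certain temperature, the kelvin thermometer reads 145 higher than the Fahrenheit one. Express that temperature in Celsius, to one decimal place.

Let x be the Fahrenheit reading; then the kelvin reading is 5/9·x + 255.372.
(5/9·x + 255.372) - x = 145  ⇒  (-4/9)·x = -110.372  ⇒  x = 248.3375°F.
In Celsius: (248.3375 - 32) × 5/9 = 120.2°C.

120.2°C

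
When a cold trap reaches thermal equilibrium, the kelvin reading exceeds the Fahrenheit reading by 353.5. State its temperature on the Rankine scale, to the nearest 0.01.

Let x be the kelvin reading; then the Fahrenheit reading is 1.8·x - 459.67.
(1.8·x - 459.67) - x = -353.5  ⇒  (0.8)·x = 106.17  ⇒  x = 132.7125 K.
In Celsius: 132.7125 - 273.15 = -140.4375°C.
In Rankine: -140.4375 × 1.8 + 491.67 = 238.88°R.

238.88°R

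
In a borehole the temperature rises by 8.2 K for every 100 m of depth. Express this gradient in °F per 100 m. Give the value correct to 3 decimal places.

14.760 °F/100 m

Since only a temperature interval is involved, the additive offset between the scales drops out.
A change of 1 K is a change of 1.8°F, so 8.2 × 1.8 = 14.760.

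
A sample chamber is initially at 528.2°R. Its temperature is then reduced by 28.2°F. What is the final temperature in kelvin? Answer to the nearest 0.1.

Initial temperature in Celsius: (528.2 - 491.67) × 5/9 = 20.2944°C.
The 28.2°F change is an interval, so only the factor 5/9 applies: -28.2 × 5/9 = -15.6667°C.
Final Celsius temperature: 20.2944 - 15.6667 = 4.6278°C.
In kelvin: 4.6278 + 273.15 = 277.8 K.

277.8 K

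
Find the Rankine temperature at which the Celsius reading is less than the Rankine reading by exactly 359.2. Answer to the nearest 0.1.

193.6°R

Let R be the Rankine reading. The Celsius reading is C = 5/9·R - 273.15.
Require C - R = -359.2: (-4/9)·R - 273.15 = -359.2.
R = (-359.2 + 273.15) / (-4/9) = 193.6.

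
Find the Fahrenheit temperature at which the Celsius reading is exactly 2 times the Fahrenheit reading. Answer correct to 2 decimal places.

-12.31°F

Let F be the Fahrenheit reading. The Celsius reading is C = 5/9·F - 17.7778.
Require C = 2·F: 5/9·F - 17.7778 = 2·F.
(-13/9)·F = 17.7778  ⇒  F = -12.31.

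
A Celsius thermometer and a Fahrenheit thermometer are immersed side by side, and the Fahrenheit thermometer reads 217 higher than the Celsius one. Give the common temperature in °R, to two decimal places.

907.92°R

Let x be the Celsius reading; then the Fahrenheit reading is 1.8·x + 32.
(1.8·x + 32) - x = 217  ⇒  (0.8)·x = 185  ⇒  x = 231.2500°C.
In Rankine: 231.2500 × 1.8 + 491.67 = 907.92°R.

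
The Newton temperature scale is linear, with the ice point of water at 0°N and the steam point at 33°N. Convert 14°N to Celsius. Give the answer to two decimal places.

42.42°C

Linear interpolation between the fixed points: C = (14 - 0) × 100 / (33 - 0) = 42.4242°C.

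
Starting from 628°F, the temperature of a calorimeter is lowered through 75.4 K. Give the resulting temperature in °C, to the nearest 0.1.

Initial temperature in Celsius: (628 - 32) × 5/9 = 331.1111°C.
The 75.4 K change is an interval; Kelvin and Celsius degrees are the same size, so ΔC = -75.4°C.
Final Celsius temperature: 331.1111 - 75.4000 = 255.7111°C.

255.7°C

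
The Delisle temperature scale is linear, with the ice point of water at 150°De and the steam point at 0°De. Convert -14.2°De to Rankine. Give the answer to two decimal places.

Linear interpolation between the fixed points: C = (-14.2 - 150) × 100 / (0 - 150) = 109.4667°C.
Then 109.4667 × 1.8 + 491.67 = 688.71°R.

688.71°R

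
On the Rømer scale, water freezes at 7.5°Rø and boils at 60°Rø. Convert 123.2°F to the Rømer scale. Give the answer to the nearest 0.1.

First in Celsius: (123.2 - 32) × 5/9 = 50.6667°C.
Linearly onto the Rømer scale: 7.5 + (50.6667 / 100) × (60 - 7.5) = 34.1°Rø.

34.1°Rø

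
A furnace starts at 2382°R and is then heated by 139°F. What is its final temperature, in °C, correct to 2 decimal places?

Initial temperature in Celsius: (2382 - 491.67) × 5/9 = 1050.1833°C.
The 139°F change is an interval, so only the factor 5/9 applies: +139 × 5/9 = +77.2222°C.
Final Celsius temperature: 1050.1833 + 77.2222 = 1127.4056°C.

1127.41°C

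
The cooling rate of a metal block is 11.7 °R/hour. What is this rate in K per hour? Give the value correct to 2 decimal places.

6.50 K/hour

Since only a temperature interval is involved, the additive offset between the scales drops out.
A change of 1°R is a change of 5/9 K, so 11.7 × 5/9 = 6.50.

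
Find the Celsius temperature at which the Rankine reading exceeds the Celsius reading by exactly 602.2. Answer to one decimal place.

Let C be the Celsius reading. The Rankine reading is R = 1.8·C + 491.67.
Require R - C = 602.2: (0.8)·C + 491.67 = 602.2.
C = (602.2 - 491.67) / (0.8) = 138.2.

138.2°C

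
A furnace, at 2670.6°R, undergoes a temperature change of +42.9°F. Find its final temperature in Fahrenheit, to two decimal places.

Initial temperature in Celsius: (2670.6 - 491.67) × 5/9 = 1210.5167°C.
The 42.9°F change is an interval, so only the factor 5/9 applies: +42.9 × 5/9 = +23.8333°C.
Final Celsius temperature: 1210.5167 + 23.8333 = 1234.3500°C.
In Fahrenheit: 1234.3500 × 1.8 + 32 = 2253.83°F.

2253.83°F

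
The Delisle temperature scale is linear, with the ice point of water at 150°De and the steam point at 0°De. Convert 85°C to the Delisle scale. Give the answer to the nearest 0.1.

22.5°De

Linearly onto the Delisle scale: 150 + (85.0000 / 100) × (0 - 150) = 22.5°De.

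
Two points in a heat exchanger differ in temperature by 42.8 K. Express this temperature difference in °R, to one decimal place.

77.0°R

Only the scale ratio 1.8 matters for a change in temperature.
42.8 × 1.8 = 77.0.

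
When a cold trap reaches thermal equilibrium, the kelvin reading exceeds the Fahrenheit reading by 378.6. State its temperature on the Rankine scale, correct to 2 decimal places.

182.41°R

Let x be the kelvin reading; then the Fahrenheit reading is 1.8·x - 459.67.
(1.8·x - 459.67) - x = -378.6  ⇒  (0.8)·x = 81.07  ⇒  x = 101.3375 K.
In Celsius: 101.3375 - 273.15 = -171.8125°C.
In Rankine: -171.8125 × 1.8 + 491.67 = 182.41°R.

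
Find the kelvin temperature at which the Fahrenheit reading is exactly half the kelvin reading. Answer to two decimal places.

353.59 K

Let K be the kelvin reading. The Fahrenheit reading is F = 1.8·K - 459.67.
Require F = 0.5·K: 1.8·K - 459.67 = 0.5·K.
(1.3)·K = 459.67  ⇒  K = 353.59.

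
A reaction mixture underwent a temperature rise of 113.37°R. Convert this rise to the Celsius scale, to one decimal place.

An interval of 1°R corresponds to 5/9°C.
113.37 × 5/9 = 63.0.

63.0°C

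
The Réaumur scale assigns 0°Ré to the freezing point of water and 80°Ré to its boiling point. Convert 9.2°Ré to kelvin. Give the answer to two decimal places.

Linear interpolation between the fixed points: C = (9.2 - 0) × 100 / (80 - 0) = 11.5000°C.
Then 11.5000 + 273.15 = 284.65 K.

284.65 K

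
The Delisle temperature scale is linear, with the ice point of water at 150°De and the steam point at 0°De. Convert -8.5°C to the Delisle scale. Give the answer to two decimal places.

Linearly onto the Delisle scale: 150 + (-8.5000 / 100) × (0 - 150) = 162.75°De.

162.75°De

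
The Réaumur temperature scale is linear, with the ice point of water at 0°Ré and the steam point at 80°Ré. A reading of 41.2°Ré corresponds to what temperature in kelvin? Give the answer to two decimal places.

Linear interpolation between the fixed points: C = (41.2 - 0) × 100 / (80 - 0) = 51.5000°C.
Then 51.5000 + 273.15 = 324.65 K.

324.65 K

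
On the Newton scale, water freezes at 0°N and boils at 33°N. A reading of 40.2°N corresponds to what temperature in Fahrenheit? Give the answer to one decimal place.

251.3°F

Linear interpolation between the fixed points: C = (40.2 - 0) × 100 / (33 - 0) = 121.8182°C.
Then 121.8182 × 1.8 + 32 = 251.3°F.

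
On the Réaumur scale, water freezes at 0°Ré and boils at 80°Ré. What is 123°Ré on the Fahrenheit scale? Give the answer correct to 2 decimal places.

308.75°F

Linear interpolation between the fixed points: C = (123 - 0) × 100 / (80 - 0) = 153.7500°C.
Then 153.7500 × 1.8 + 32 = 308.75°F.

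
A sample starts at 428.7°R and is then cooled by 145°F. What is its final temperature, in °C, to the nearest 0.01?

Initial temperature in Celsius: (428.7 - 491.67) × 5/9 = -34.9833°C.
The 145°F change is an interval, so only the factor 5/9 applies: -145 × 5/9 = -80.5556°C.
Final Celsius temperature: -34.9833 - 80.5556 = -115.5389°C.

-115.54°C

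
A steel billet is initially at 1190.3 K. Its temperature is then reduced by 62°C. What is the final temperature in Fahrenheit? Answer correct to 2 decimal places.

Initial temperature in Celsius: 1190.3 - 273.15 = 917.1500°C.
Final Celsius temperature: 917.1500 - 62.0000 = 855.1500°C.
In Fahrenheit: 855.1500 × 1.8 + 32 = 1571.27°F.

1571.27°F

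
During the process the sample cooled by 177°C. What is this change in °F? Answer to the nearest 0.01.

For a temperature interval the offset drops out; only the factor 1.8 applies.
177 × 1.8 = 318.60.

318.60°F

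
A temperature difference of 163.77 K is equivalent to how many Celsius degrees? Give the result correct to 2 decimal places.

163.77°C

Kelvin and Celsius degrees are the same size, so the interval is unchanged: 163.77.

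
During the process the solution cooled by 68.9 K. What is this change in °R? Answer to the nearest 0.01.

124.02°R

For a temperature interval the offset drops out; only the factor 1.8 applies.
68.9 × 1.8 = 124.02.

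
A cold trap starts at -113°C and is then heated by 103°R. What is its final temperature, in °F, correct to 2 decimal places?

-68.40°F

The 103°R change is an interval, so only the factor 5/9 applies: +103 × 5/9 = +57.2222°C.
Final Celsius temperature: -113.0000 + 57.2222 = -55.7778°C.
In Fahrenheit: -55.7778 × 1.8 + 32 = -68.40°F.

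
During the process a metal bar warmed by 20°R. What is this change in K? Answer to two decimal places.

11.11 K

For a temperature interval the offset drops out; only the factor 5/9 applies.
20 × 5/9 = 11.11.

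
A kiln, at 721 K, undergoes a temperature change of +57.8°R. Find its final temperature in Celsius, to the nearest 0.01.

Initial temperature in Celsius: 721 - 273.15 = 447.8500°C.
The 57.8°R change is an interval, so only the factor 5/9 applies: +57.8 × 5/9 = +32.1111°C.
Final Celsius temperature: 447.8500 + 32.1111 = 479.9611°C.

479.96°C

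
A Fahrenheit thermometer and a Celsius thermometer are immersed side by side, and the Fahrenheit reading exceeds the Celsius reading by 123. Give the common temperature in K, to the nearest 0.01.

386.90 K

Let x be the Fahrenheit reading; then the Celsius reading is 5/9·x - 17.7778.
(5/9·x - 17.7778) - x = -123  ⇒  (-4/9)·x = -105.222  ⇒  x = 236.7500°F.
In Celsius: (236.75 - 32) × 5/9 = 113.7500°C.
In kelvin: 113.7500 + 273.15 = 386.90 K.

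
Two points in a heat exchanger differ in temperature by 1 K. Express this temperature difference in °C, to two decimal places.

Kelvin and Celsius degrees are the same size, so the interval is unchanged: 1.00.

1.00°C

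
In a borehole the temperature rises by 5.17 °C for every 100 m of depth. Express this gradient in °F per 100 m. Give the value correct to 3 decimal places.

9.306 °F/100 m

Since only a temperature interval is involved, the additive offset between the scales drops out.
A change of 1°C is a change of 1.8°F, so 5.17 × 1.8 = 9.306.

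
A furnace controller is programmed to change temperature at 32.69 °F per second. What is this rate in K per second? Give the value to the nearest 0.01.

18.16 K/second

Since only a temperature interval is involved, the additive offset between the scales drops out.
A change of 1°F is a change of 5/9 K, so 32.69 × 5/9 = 18.16.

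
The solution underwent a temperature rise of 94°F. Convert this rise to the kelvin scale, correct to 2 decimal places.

For a temperature interval the offset drops out; only the factor 5/9 applies.
94 × 5/9 = 52.22.

52.22 K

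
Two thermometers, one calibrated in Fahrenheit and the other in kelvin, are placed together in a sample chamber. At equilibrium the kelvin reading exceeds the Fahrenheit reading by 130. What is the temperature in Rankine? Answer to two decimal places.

Let x be the Fahrenheit reading; then the kelvin reading is 5/9·x + 255.372.
(5/9·x + 255.372) - x = 130  ⇒  (-4/9)·x = -125.372  ⇒  x = 282.0875°F.
In Celsius: (282.0875 - 32) × 5/9 = 138.9375°C.
In Rankine: 138.9375 × 1.8 + 491.67 = 741.76°R.

741.76°R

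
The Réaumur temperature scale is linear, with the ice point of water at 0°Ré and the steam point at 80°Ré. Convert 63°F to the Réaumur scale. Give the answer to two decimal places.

First in Celsius: (63 - 32) × 5/9 = 17.2222°C.
Linearly onto the Réaumur scale: 0 + (17.2222 / 100) × (80 - 0) = 13.78°Ré.

13.78°Ré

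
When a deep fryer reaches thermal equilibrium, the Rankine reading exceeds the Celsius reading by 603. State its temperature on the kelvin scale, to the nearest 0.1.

Let x be the Celsius reading; then the Rankine reading is 1.8·x + 491.67.
(1.8·x + 491.67) - x = 603  ⇒  (0.8)·x = 111.33  ⇒  x = 139.1625°C.
In kelvin: 139.1625 + 273.15 = 412.3 K.

412.3 K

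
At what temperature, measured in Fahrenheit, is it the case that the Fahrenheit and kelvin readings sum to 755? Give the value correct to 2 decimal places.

321.19°F

Let F be the Fahrenheit reading. The kelvin reading is K = 5/9·F + 255.372.
Require F + K = 755: (14/9)·F + 255.372 = 755.
F = (755 - 255.372) / (14/9) = 321.19.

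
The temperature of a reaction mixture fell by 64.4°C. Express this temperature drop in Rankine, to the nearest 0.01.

115.92°R

For a temperature interval the offset drops out; only the factor 1.8 applies.
64.4 × 1.8 = 115.92.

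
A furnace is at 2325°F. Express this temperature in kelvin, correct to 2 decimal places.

In Celsius: (2325 - 32) × 5/9 = 1273.8889°C.
In kelvin: 1273.8889 + 273.15 = 1547.04 K.

1547.04 K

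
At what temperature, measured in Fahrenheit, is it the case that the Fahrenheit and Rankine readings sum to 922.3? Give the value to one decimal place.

231.3°F

Let F be the Fahrenheit reading. The Rankine reading is R = 1·F + 459.67.
Require F + R = 922.3: (2)·F + 459.67 = 922.3.
F = (922.3 - 459.67) / (2) = 231.3.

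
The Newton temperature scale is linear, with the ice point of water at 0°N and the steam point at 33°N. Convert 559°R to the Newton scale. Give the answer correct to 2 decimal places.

First in Celsius: (559 - 491.67) × 5/9 = 37.4056°C.
Linearly onto the Newton scale: 0 + (37.4056 / 100) × (33 - 0) = 12.34°N.

12.34°N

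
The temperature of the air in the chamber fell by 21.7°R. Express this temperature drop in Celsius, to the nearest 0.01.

For a temperature interval the offset drops out; only the factor 5/9 applies.
21.7 × 5/9 = 12.06.

12.06°C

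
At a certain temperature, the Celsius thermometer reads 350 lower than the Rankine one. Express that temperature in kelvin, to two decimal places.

Let x be the Rankine reading; then the Celsius reading is 5/9·x - 273.15.
(5/9·x - 273.15) - x = -350  ⇒  (-4/9)·x = -76.85  ⇒  x = 172.9125°R.
In Celsius: (172.9125 - 491.67) × 5/9 = -177.0875°C.
In kelvin: -177.0875 + 273.15 = 96.06 K.

96.06 K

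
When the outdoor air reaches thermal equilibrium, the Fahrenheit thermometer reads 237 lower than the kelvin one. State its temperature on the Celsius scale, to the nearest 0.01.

5.19°C

Let x be the kelvin reading; then the Fahrenheit reading is 1.8·x - 459.67.
(1.8·x - 459.67) - x = -237  ⇒  (0.8)·x = 222.67  ⇒  x = 278.3375 K.
In Celsius: 278.3375 - 273.15 = 5.19°C.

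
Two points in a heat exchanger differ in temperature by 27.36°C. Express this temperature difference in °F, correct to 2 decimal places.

49.25°F

For a temperature interval the offset drops out; only the factor 1.8 applies.
27.36 × 1.8 = 49.25.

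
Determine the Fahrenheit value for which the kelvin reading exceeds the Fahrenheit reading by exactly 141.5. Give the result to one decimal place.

256.2°F

Let F be the Fahrenheit reading. The kelvin reading is K = 5/9·F + 255.372.
Require K - F = 141.5: (-4/9)·F + 255.372 = 141.5.
F = (141.5 - 255.372) / (-4/9) = 256.2.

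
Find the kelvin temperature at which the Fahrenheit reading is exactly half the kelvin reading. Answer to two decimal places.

Let K be the kelvin reading. The Fahrenheit reading is F = 1.8·K - 459.67.
Require F = 0.5·K: 1.8·K - 459.67 = 0.5·K.
(1.3)·K = 459.67  ⇒  K = 353.59.

353.59 K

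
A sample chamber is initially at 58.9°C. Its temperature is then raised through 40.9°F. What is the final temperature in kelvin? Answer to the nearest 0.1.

The 40.9°F change is an interval, so only the factor 5/9 applies: +40.9 × 5/9 = +22.7222°C.
Final Celsius temperature: 58.9000 + 22.7222 = 81.6222°C.
In kelvin: 81.6222 + 273.15 = 354.8 K.

354.8 K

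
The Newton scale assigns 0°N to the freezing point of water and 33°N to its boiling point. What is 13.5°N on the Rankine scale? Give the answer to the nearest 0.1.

Linear interpolation between the fixed points: C = (13.5 - 0) × 100 / (33 - 0) = 40.9091°C.
Then 40.9091 × 1.8 + 491.67 = 565.3°R.

565.3°R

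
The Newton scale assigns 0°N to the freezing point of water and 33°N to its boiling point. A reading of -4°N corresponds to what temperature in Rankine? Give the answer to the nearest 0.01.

469.85°R

Linear interpolation between the fixed points: C = (-4 - 0) × 100 / (33 - 0) = -12.1212°C.
Then -12.1212 × 1.8 + 491.67 = 469.85°R.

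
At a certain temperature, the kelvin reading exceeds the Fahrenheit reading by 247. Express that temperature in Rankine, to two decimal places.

Let x be the Fahrenheit reading; then the kelvin reading is 5/9·x + 255.372.
(5/9·x + 255.372) - x = 247  ⇒  (-4/9)·x = -8.37222  ⇒  x = 18.8375°F.
In Celsius: (18.8375 - 32) × 5/9 = -7.3125°C.
In Rankine: -7.3125 × 1.8 + 491.67 = 478.51°R.

478.51°R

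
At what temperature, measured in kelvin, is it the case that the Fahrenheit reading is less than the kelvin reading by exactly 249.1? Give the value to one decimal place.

263.2 K

Let K be the kelvin reading. The Fahrenheit reading is F = 1.8·K - 459.67.
Require F - K = -249.1: (0.8)·K - 459.67 = -249.1.
K = (-249.1 + 459.67) / (0.8) = 263.2.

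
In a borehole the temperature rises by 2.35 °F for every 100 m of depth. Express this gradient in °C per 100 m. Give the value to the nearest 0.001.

The quantity depends on a temperature interval, so only the ratio of degree sizes applies; the offset between the scales is irrelevant.
A change of 1°F is a change of 5/9°C, so 2.35 × 5/9 = 1.306.

1.306 °C/100 m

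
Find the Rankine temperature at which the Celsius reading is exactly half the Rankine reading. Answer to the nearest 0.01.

Let R be the Rankine reading. The Celsius reading is C = 5/9·R - 273.15.
Require C = 0.5·R: 5/9·R - 273.15 = 0.5·R.
(1/18)·R = 273.15  ⇒  R = 4916.70.

4916.70°R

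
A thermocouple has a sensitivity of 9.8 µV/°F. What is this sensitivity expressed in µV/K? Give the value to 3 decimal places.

17.640 µV/K

The quantity depends on a temperature interval, so only the ratio of degree sizes applies; the offset between the scales is irrelevant.
A change of 1 K is a change of 1.8°F, so per K the value is 9.8 × 1.8 = 17.640.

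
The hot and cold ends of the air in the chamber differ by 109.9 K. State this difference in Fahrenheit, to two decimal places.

197.82°F

For a temperature interval the offset drops out; only the factor 1.8 applies.
109.9 × 1.8 = 197.82.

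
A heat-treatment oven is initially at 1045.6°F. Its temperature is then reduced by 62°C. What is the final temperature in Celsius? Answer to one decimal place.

Initial temperature in Celsius: (1045.6 - 32) × 5/9 = 563.1111°C.
Final Celsius temperature: 563.1111 - 62.0000 = 501.1111°C.

501.1°C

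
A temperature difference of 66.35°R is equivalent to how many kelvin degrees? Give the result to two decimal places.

Only the scale ratio 5/9 matters for a change in temperature.
66.35 × 5/9 = 36.86.

36.86 K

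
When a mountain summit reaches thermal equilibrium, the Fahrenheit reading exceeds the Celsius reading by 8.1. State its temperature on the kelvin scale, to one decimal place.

243.3 K

Let x be the Fahrenheit reading; then the Celsius reading is 5/9·x - 17.7778.
(5/9·x - 17.7778) - x = -8.1  ⇒  (-4/9)·x = 9.67778  ⇒  x = -21.7750°F.
In Celsius: (-21.775 - 32) × 5/9 = -29.8750°C.
In kelvin: -29.8750 + 273.15 = 243.3 K.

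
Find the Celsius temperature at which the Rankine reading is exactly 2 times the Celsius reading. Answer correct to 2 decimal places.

2458.35°C

Let C be the Celsius reading. The Rankine reading is R = 1.8·C + 491.67.
Require R = 2·C: 1.8·C + 491.67 = 2·C.
(-0.2)·C = -491.67  ⇒  C = 2458.35.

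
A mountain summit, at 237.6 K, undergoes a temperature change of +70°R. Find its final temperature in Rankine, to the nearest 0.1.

Initial temperature in Celsius: 237.6 - 273.15 = -35.5500°C.
The 70°R change is an interval, so only the factor 5/9 applies: +70 × 5/9 = +38.8889°C.
Final Celsius temperature: -35.5500 + 38.8889 = 3.3389°C.
In Rankine: 3.3389 × 1.8 + 491.67 = 497.7°R.

497.7°R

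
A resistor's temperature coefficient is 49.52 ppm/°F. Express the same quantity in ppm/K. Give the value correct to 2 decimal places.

The quantity depends on a temperature interval, so only the ratio of degree sizes applies; the offset between the scales is irrelevant.
A change of 1 K is a change of 1.8°F, so per K the value is 49.52 × 1.8 = 89.14.

89.14 ppm/K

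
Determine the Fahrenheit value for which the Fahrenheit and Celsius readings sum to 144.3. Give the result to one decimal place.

104.2°F

Let F be the Fahrenheit reading. The Celsius reading is C = 5/9·F - 17.7778.
Require F + C = 144.3: (14/9)·F - 17.7778 = 144.3.
F = (144.3 + 17.7778) / (14/9) = 104.2.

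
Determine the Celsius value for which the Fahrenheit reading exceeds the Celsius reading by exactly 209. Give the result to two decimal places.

Let C be the Celsius reading. The Fahrenheit reading is F = 1.8·C + 32.
Require F - C = 209: (0.8)·C + 32 = 209.
C = (209 - 32) / (0.8) = 221.25.

221.25°C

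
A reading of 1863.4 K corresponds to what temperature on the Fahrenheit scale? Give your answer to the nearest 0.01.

2894.45°F

In Celsius: 1863.4 - 273.15 = 1590.2500°C.
In Fahrenheit: 1590.2500 × 1.8 + 32 = 2894.45°F.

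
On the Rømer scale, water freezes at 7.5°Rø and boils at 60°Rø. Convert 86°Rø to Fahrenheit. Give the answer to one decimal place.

301.1°F

Linear interpolation between the fixed points: C = (86 - 7.5) × 100 / (60 - 7.5) = 149.5238°C.
Then 149.5238 × 1.8 + 32 = 301.1°F.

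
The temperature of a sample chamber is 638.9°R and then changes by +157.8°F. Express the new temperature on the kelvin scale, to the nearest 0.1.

442.6 K

Initial temperature in Celsius: (638.9 - 491.67) × 5/9 = 81.7944°C.
The 157.8°F change is an interval, so only the factor 5/9 applies: +157.8 × 5/9 = +87.6667°C.
Final Celsius temperature: 81.7944 + 87.6667 = 169.4611°C.
In kelvin: 169.4611 + 273.15 = 442.6 K.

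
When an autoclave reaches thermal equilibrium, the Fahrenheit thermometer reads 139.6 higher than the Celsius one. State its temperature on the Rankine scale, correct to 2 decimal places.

733.77°R

Let x be the Celsius reading; then the Fahrenheit reading is 1.8·x + 32.
(1.8·x + 32) - x = 139.6  ⇒  (0.8)·x = 107.6  ⇒  x = 134.5000°C.
In Rankine: 134.5000 × 1.8 + 491.67 = 733.77°R.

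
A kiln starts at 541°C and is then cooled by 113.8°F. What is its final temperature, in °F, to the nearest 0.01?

The 113.8°F change is an interval, so only the factor 5/9 applies: -113.8 × 5/9 = -63.2222°C.
Final Celsius temperature: 541.0000 - 63.2222 = 477.7778°C.
In Fahrenheit: 477.7778 × 1.8 + 32 = 892.00°F.

892.00°F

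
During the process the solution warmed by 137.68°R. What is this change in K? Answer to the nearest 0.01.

76.49 K

An interval of 1°R corresponds to 5/9 K.
137.68 × 5/9 = 76.49.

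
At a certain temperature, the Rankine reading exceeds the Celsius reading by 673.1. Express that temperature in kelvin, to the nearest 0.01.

Let x be the Celsius reading; then the Rankine reading is 1.8·x + 491.67.
(1.8·x + 491.67) - x = 673.1  ⇒  (0.8)·x = 181.43  ⇒  x = 226.7875°C.
In kelvin: 226.7875 + 273.15 = 499.94 K.

499.94 K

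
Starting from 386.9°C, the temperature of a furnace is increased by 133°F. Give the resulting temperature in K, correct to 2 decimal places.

The 133°F change is an interval, so only the factor 5/9 applies: +133 × 5/9 = +73.8889°C.
Final Celsius temperature: 386.9000 + 73.8889 = 460.7889°C.
In kelvin: 460.7889 + 273.15 = 733.94 K.

733.94 K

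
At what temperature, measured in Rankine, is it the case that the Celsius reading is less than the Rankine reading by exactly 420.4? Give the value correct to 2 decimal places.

331.31°R

Let R be the Rankine reading. The Celsius reading is C = 5/9·R - 273.15.
Require C - R = -420.4: (-4/9)·R - 273.15 = -420.4.
R = (-420.4 + 273.15) / (-4/9) = 331.31.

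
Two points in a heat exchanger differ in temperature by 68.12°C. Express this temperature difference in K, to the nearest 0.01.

68.12 K

Celsius and kelvin degrees are the same size, so the interval is unchanged: 68.12.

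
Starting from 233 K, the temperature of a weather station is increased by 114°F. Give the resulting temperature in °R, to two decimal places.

Initial temperature in Celsius: 233 - 273.15 = -40.1500°C.
The 114°F change is an interval, so only the factor 5/9 applies: +114 × 5/9 = +63.3333°C.
Final Celsius temperature: -40.1500 + 63.3333 = 23.1833°C.
In Rankine: 23.1833 × 1.8 + 491.67 = 533.40°R.

533.40°R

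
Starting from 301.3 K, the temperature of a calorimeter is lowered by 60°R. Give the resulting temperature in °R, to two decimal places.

482.34°R

Initial temperature in Celsius: 301.3 - 273.15 = 28.1500°C.
The 60°R change is an interval, so only the factor 5/9 applies: -60 × 5/9 = -33.3333°C.
Final Celsius temperature: 28.1500 - 33.3333 = -5.1833°C.
In Rankine: -5.1833 × 1.8 + 491.67 = 482.34°R.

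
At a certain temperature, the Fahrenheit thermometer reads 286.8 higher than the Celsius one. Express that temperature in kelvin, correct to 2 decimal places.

591.65 K

Let x be the Celsius reading; then the Fahrenheit reading is 1.8·x + 32.
(1.8·x + 32) - x = 286.8  ⇒  (0.8)·x = 254.8  ⇒  x = 318.5000°C.
In kelvin: 318.5000 + 273.15 = 591.65 K.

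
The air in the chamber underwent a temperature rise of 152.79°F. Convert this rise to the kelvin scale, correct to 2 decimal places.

For a temperature interval the offset drops out; only the factor 5/9 applies.
152.79 × 5/9 = 84.88.

84.88 K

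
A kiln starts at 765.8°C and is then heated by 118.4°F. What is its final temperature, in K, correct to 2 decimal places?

The 118.4°F change is an interval, so only the factor 5/9 applies: +118.4 × 5/9 = +65.7778°C.
Final Celsius temperature: 765.8000 + 65.7778 = 831.5778°C.
In kelvin: 831.5778 + 273.15 = 1104.73 K.

1104.73 K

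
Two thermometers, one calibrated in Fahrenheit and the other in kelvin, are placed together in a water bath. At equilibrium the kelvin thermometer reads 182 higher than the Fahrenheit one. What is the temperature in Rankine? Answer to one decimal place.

624.8°R

Let x be the Fahrenheit reading; then the kelvin reading is 5/9·x + 255.372.
(5/9·x + 255.372) - x = 182  ⇒  (-4/9)·x = -73.3722  ⇒  x = 165.0875°F.
In Celsius: (165.0875 - 32) × 5/9 = 73.9375°C.
In Rankine: 73.9375 × 1.8 + 491.67 = 624.8°R.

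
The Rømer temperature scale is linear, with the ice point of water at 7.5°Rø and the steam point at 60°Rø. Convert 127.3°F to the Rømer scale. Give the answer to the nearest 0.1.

35.3°Rø

First in Celsius: (127.3 - 32) × 5/9 = 52.9444°C.
Linearly onto the Rømer scale: 7.5 + (52.9444 / 100) × (60 - 7.5) = 35.3°Rø.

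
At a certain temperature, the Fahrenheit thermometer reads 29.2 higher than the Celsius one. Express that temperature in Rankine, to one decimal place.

485.4°R

Let x be the Celsius reading; then the Fahrenheit reading is 1.8·x + 32.
(1.8·x + 32) - x = 29.2  ⇒  (0.8)·x = -2.8  ⇒  x = -3.5000°C.
In Rankine: -3.5000 × 1.8 + 491.67 = 485.4°R.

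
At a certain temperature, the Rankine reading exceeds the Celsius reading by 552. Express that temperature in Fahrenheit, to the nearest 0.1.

Let x be the Celsius reading; then the Rankine reading is 1.8·x + 491.67.
(1.8·x + 491.67) - x = 552  ⇒  (0.8)·x = 60.33  ⇒  x = 75.4125°C.
In Fahrenheit: 75.4125 × 1.8 + 32 = 167.7°F.

167.7°F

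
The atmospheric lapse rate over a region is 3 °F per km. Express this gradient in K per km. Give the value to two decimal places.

1.67 K/km

The quantity depends on a temperature interval, so only the ratio of degree sizes applies; the offset between the scales is irrelevant.
A change of 1°F is a change of 5/9 K, so 3 × 5/9 = 1.67.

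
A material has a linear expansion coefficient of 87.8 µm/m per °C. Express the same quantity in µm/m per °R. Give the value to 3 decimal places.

The quantity depends on a temperature interval, so only the ratio of degree sizes applies; the offset between the scales is irrelevant.
A change of 1°R is a change of 5/9°C, so per °R the value is 87.8 × 5/9 = 48.778.

48.778 µm/m per °R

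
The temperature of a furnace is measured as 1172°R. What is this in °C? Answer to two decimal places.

377.96°C

In Celsius: (1172 - 491.67) × 5/9 = 377.9611°C.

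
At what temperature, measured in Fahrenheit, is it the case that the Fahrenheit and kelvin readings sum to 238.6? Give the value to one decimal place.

Let F be the Fahrenheit reading. The kelvin reading is K = 5/9·F + 255.372.
Require F + K = 238.6: (14/9)·F + 255.372 = 238.6.
F = (238.6 - 255.372) / (14/9) = -10.8.

-10.8°F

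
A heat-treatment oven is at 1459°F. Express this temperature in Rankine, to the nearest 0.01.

In Celsius: (1459 - 32) × 5/9 = 792.7778°C.
In Rankine: 792.7778 × 1.8 + 491.67 = 1918.67°R.

1918.67°R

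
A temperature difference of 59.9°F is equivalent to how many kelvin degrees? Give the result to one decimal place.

33.3 K

Only the scale ratio 5/9 matters for a change in temperature.
59.9 × 5/9 = 33.3.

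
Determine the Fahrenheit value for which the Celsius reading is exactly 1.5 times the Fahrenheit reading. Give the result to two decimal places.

-18.82°F

Let F be the Fahrenheit reading. The Celsius reading is C = 5/9·F - 17.7778.
Require C = 1.5·F: 5/9·F - 17.7778 = 1.5·F.
(-17/18)·F = 17.7778  ⇒  F = -18.82.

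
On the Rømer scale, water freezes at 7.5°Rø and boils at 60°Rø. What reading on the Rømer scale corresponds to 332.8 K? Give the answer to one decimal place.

38.8°Rø

First in Celsius: 332.8 - 273.15 = 59.6500°C.
Linearly onto the Rømer scale: 7.5 + (59.6500 / 100) × (60 - 7.5) = 38.8°Rø.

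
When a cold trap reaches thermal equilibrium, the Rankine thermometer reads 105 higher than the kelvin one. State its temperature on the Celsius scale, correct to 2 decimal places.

-141.90°C

Let x be the kelvin reading; then the Rankine reading is 1.8·x.
(1.8·x) - x = 105  ⇒  (0.8)·x = 105  ⇒  x = 131.2500 K.
In Celsius: 131.25 - 273.15 = -141.90°C.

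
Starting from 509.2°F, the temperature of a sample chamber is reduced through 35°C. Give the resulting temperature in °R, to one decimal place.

Initial temperature in Celsius: (509.2 - 32) × 5/9 = 265.1111°C.
Final Celsius temperature: 265.1111 - 35.0000 = 230.1111°C.
In Rankine: 230.1111 × 1.8 + 491.67 = 905.9°R.

905.9°R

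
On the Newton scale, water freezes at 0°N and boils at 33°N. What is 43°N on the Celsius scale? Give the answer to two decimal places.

130.30°C

Linear interpolation between the fixed points: C = (43 - 0) × 100 / (33 - 0) = 130.3030°C.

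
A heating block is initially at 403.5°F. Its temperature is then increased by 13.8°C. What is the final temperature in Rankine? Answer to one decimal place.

Initial temperature in Celsius: (403.5 - 32) × 5/9 = 206.3889°C.
Final Celsius temperature: 206.3889 + 13.8000 = 220.1889°C.
In Rankine: 220.1889 × 1.8 + 491.67 = 888.0°R.

888.0°R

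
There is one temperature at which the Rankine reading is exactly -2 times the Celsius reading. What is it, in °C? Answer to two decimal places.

Let C be the Celsius reading. The Rankine reading is R = 1.8·C + 491.67.
Require R = -2·C: 1.8·C + 491.67 = -2·C.
(3.8)·C = -491.67  ⇒  C = -129.39.

-129.39°C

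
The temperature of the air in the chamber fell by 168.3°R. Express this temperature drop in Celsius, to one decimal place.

93.5°C

For a temperature interval the offset drops out; only the factor 5/9 applies.
168.3 × 5/9 = 93.5.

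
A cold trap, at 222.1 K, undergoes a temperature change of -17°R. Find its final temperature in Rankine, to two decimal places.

382.78°R

Initial temperature in Celsius: 222.1 - 273.15 = -51.0500°C.
The 17°R change is an interval, so only the factor 5/9 applies: -17 × 5/9 = -9.4444°C.
Final Celsius temperature: -51.0500 - 9.4444 = -60.4944°C.
In Rankine: -60.4944 × 1.8 + 491.67 = 382.78°R.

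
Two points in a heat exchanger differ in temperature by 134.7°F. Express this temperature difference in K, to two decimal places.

Only the scale ratio 5/9 matters for a change in temperature.
134.7 × 5/9 = 74.83.

74.83 K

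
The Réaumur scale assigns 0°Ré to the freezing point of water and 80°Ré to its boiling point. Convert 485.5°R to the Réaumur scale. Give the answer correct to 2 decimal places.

First in Celsius: (485.5 - 491.67) × 5/9 = -3.4278°C.
Linearly onto the Réaumur scale: 0 + (-3.4278 / 100) × (80 - 0) = -2.74°Ré.

-2.74°Ré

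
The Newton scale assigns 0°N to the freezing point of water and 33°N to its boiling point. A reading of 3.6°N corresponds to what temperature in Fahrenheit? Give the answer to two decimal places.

Linear interpolation between the fixed points: C = (3.6 - 0) × 100 / (33 - 0) = 10.9091°C.
Then 10.9091 × 1.8 + 32 = 51.64°F.

51.64°F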